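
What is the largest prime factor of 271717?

271717 = 43 · 6319
6319 = 71 · 89
89 is prime.
So 271717 = 43 · 71 · 89; the largest prime factor is 89.

89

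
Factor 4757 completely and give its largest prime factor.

71

4757 = 67 · 71
71 is prime.
So 4757 = 67 · 71; the largest prime factor is 71.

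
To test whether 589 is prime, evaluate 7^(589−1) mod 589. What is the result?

343

7^1 ≡ 7 (mod 589)
7^2 ≡ 7^2 = 49 ≡ 49 (mod 589)
7^4 ≡ 49^2 = 2401 ≡ 45 (mod 589)
7^8 ≡ 45^2 = 2025 ≡ 258 (mod 589)
7^16 ≡ 258^2 = 66564 ≡ 7 (mod 589)
7^32 ≡ 7^2 = 49 ≡ 49 (mod 589)
7^64 ≡ 49^2 = 2401 ≡ 45 (mod 589)
7^128 ≡ 45^2 = 2025 ≡ 258 (mod 589)
7^256 ≡ 258^2 = 66564 ≡ 7 (mod 589)
7^512 ≡ 7^2 = 49 ≡ 49 (mod 589)
588 = 512 + 64 + 8 + 4 in binary powers of 2.
So 7^588 ≡ 49 · 45 · 258 · 45 ≡ 343 (mod 589).
Since 343 ≠ 1, base 7 is a Fermat witness: 589 is composite.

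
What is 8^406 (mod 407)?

344

8^1 ≡ 8 (mod 407)
8^2 ≡ 8^2 = 64 ≡ 64 (mod 407)
8^4 ≡ 64^2 = 4096 ≡ 26 (mod 407)
8^8 ≡ 26^2 = 676 ≡ 269 (mod 407)
8^16 ≡ 269^2 = 72361 ≡ 322 (mod 407)
8^32 ≡ 322^2 = 103684 ≡ 306 (mod 407)
8^64 ≡ 306^2 = 93636 ≡ 26 (mod 407)
8^128 ≡ 26^2 = 676 ≡ 269 (mod 407)
8^256 ≡ 269^2 = 72361 ≡ 322 (mod 407)
406 = 256 + 128 + 16 + 4 + 2 in binary powers of 2.
So 8^406 ≡ 322 · 269 · 322 · 26 · 64 ≡ 344 (mod 407).
Since 344 ≠ 1, base 8 is a Fermat witness: 407 is composite.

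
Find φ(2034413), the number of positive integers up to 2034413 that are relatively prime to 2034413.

Factor: 2034413 = 83 · 127 · 193.
φ(2034413) = (83−1) · (127−1) · (193−1) = 82 · 126 · 192 = 1983744.

1983744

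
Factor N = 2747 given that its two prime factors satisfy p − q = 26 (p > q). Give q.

41

Since p = q + 26, we have 2747 = q(q + 26), so q² + 26q − 2747 = 0.
Discriminant: 26² + 4·2747 = 676 + 10988 = 11664; √11664 = 108.
q = (−26 + 108)/2 = 41, and p = q + 26 = 67.
Check: 41 · 67 = 2747.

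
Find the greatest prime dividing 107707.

71

107707 = 37 · 2911
2911 = 41 · 71
71 is prime.
So 107707 = 37 · 41 · 71; the largest prime factor is 71.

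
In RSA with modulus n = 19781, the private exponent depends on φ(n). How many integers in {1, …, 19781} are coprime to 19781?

Factor: 19781 = 131 · 151.
φ(19781) = (131−1) · (151−1) = 130 · 150 = 19500.

19500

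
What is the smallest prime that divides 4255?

5

4255 is odd.
Digit sum 16, not divisible by 3.
Ends in 5: divisible by 5.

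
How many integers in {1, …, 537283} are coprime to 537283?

Factor: 537283 = 29 · 97 · 191.
φ(537283) = (29−1) · (97−1) · (191−1) = 28 · 96 · 190 = 510720.

510720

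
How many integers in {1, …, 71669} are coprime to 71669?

Factor: 71669 = 13 · 37 · 149.
φ(71669) = (13−1) · (37−1) · (149−1) = 12 · 36 · 148 = 63936.

63936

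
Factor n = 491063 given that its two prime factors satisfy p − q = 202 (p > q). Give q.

Since p = q + 202, we have 491063 = q(q + 202), so q² + 202q − 491063 = 0.
Discriminant: 202² + 4·491063 = 40804 + 1964252 = 2005056; √2005056 = 1416.
q = (−202 + 1416)/2 = 607, and p = q + 202 = 809.
Check: 607 · 809 = 491063.

607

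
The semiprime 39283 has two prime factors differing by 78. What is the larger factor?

241

Since p = q + 78, we have 39283 = q(q + 78), so q² + 78q − 39283 = 0.
Discriminant: 78² + 4·39283 = 6084 + 157132 = 163216; √163216 = 404.
q = (−78 + 404)/2 = 163, and p = q + 78 = 241.
Check: 163 · 241 = 39283.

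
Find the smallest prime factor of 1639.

11

1639 is odd.
Digit sum 19, not divisible by 3.
Ends in 9: not divisible by 5.
7: 1639 = 7·234 + 1
11: 1639 = 11·149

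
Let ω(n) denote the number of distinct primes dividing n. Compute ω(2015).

3

2015 = 5 · 403
403 = 13 · 31
2015 = 5 · 13 · 31, which has 3 distinct prime factors.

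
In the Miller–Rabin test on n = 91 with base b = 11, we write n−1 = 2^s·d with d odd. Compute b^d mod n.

91 − 1 = 90 = 2^1 · 45, so d = 45.
11^1 ≡ 11 (mod 91)
11^2 ≡ 11^2 = 121 ≡ 30 (mod 91)
11^4 ≡ 30^2 = 900 ≡ 81 (mod 91)
11^8 ≡ 81^2 = 6561 ≡ 9 (mod 91)
11^16 ≡ 9^2 = 81 ≡ 81 (mod 91)
11^32 ≡ 81^2 = 6561 ≡ 9 (mod 91)
45 = 32 + 8 + 4 + 1 in binary powers of 2.
So 11^45 ≡ 9 · 9 · 81 · 11 ≡ 8 (mod 91).
Squaring chain: 8; never reaches −1, so base 11 is a Miller–Rabin witness that 91 is composite.

8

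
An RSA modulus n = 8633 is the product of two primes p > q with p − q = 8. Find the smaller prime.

89

Since p = q + 8, we have 8633 = q(q + 8), so q² + 8q − 8633 = 0.
Discriminant: 8² + 4·8633 = 64 + 34532 = 34596; √34596 = 186.
q = (−8 + 186)/2 = 89, and p = q + 8 = 97.
Check: 89 · 97 = 8633.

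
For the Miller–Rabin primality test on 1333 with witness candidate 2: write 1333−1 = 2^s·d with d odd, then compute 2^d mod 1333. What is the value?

1333 − 1 = 1332 = 2^2 · 333, so d = 333.
2^1 ≡ 2 (mod 1333)
2^2 ≡ 2^2 = 4 ≡ 4 (mod 1333)
2^4 ≡ 4^2 = 16 ≡ 16 (mod 1333)
2^8 ≡ 16^2 = 256 ≡ 256 (mod 1333)
2^16 ≡ 256^2 = 65536 ≡ 219 (mod 1333)
2^32 ≡ 219^2 = 47961 ≡ 1306 (mod 1333)
2^64 ≡ 1306^2 = 1705636 ≡ 729 (mod 1333)
2^128 ≡ 729^2 = 531441 ≡ 907 (mod 1333)
2^256 ≡ 907^2 = 822649 ≡ 188 (mod 1333)
333 = 256 + 64 + 8 + 4 + 1 in binary powers of 2.
So 2^333 ≡ 188 · 729 · 256 · 16 · 2 ≡ 70 (mod 1333).
Squaring chain: 70 → 901; never reaches −1, so base 2 is a Miller–Rabin witness that 1333 is composite.

70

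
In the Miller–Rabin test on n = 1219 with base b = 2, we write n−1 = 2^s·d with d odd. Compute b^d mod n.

867

1219 − 1 = 1218 = 2^1 · 609, so d = 609.
2^1 ≡ 2 (mod 1219)
2^2 ≡ 2^2 = 4 ≡ 4 (mod 1219)
2^4 ≡ 4^2 = 16 ≡ 16 (mod 1219)
2^8 ≡ 16^2 = 256 ≡ 256 (mod 1219)
2^16 ≡ 256^2 = 65536 ≡ 929 (mod 1219)
2^32 ≡ 929^2 = 863041 ≡ 1208 (mod 1219)
2^64 ≡ 1208^2 = 1459264 ≡ 121 (mod 1219)
2^128 ≡ 121^2 = 14641 ≡ 13 (mod 1219)
2^256 ≡ 13^2 = 169 ≡ 169 (mod 1219)
2^512 ≡ 169^2 = 28561 ≡ 524 (mod 1219)
609 = 512 + 64 + 32 + 1 in binary powers of 2.
So 2^609 ≡ 524 · 121 · 1208 · 2 ≡ 867 (mod 1219).
Squaring chain: 867; never reaches −1, so base 2 is a Miller–Rabin witness that 1219 is composite.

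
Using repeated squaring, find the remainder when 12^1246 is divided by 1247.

12^1 ≡ 12 (mod 1247)
12^2 ≡ 12^2 = 144 ≡ 144 (mod 1247)
12^4 ≡ 144^2 = 20736 ≡ 784 (mod 1247)
12^8 ≡ 784^2 = 614656 ≡ 1132 (mod 1247)
12^16 ≡ 1132^2 = 1281424 ≡ 755 (mod 1247)
12^32 ≡ 755^2 = 570025 ≡ 146 (mod 1247)
12^64 ≡ 146^2 = 21316 ≡ 117 (mod 1247)
12^128 ≡ 117^2 = 13689 ≡ 1219 (mod 1247)
12^256 ≡ 1219^2 = 1485961 ≡ 784 (mod 1247)
12^512 ≡ 784^2 = 614656 ≡ 1132 (mod 1247)
12^1024 ≡ 1132^2 = 1281424 ≡ 755 (mod 1247)
1246 = 1024 + 128 + 64 + 16 + 8 + 4 + 2 in binary powers of 2.
So 12^1246 ≡ 755 · 1219 · 117 · 755 · 1132 · 784 · 144 ≡ 608 (mod 1247).
Since 608 ≠ 1, base 12 is a Fermat witness: 1247 is composite.

608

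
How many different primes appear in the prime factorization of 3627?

3

3627 = 3^2 · 403
403 = 13 · 31
3627 = 3^2 · 13 · 31, which has 3 distinct prime factors.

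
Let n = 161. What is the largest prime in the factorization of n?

23

161 = 7 · 23
23 is prime.
So 161 = 7 · 23; the largest prime factor is 23.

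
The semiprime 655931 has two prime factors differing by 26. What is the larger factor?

Since p = q + 26, we have 655931 = q(q + 26), so q² + 26q − 655931 = 0.
Discriminant: 26² + 4·655931 = 676 + 2623724 = 2624400; √2624400 = 1620.
q = (−26 + 1620)/2 = 797, and p = q + 26 = 823.
Check: 797 · 823 = 655931.

823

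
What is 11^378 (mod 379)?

1

11^1 ≡ 11 (mod 379)
11^2 ≡ 11^2 = 121 ≡ 121 (mod 379)
11^4 ≡ 121^2 = 14641 ≡ 239 (mod 379)
11^8 ≡ 239^2 = 57121 ≡ 271 (mod 379)
11^16 ≡ 271^2 = 73441 ≡ 294 (mod 379)
11^32 ≡ 294^2 = 86436 ≡ 24 (mod 379)
11^64 ≡ 24^2 = 576 ≡ 197 (mod 379)
11^128 ≡ 197^2 = 38809 ≡ 151 (mod 379)
11^256 ≡ 151^2 = 22801 ≡ 61 (mod 379)
378 = 256 + 64 + 32 + 16 + 8 + 2 in binary powers of 2.
So 11^378 ≡ 61 · 197 · 24 · 294 · 271 · 121 ≡ 1 (mod 379).
Since the result is 1, base 11 gives no evidence that 379 is composite.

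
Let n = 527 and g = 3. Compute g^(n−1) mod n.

121

3^1 ≡ 3 (mod 527)
3^2 ≡ 3^2 = 9 ≡ 9 (mod 527)
3^4 ≡ 9^2 = 81 ≡ 81 (mod 527)
3^8 ≡ 81^2 = 6561 ≡ 237 (mod 527)
3^16 ≡ 237^2 = 56169 ≡ 307 (mod 527)
3^32 ≡ 307^2 = 94249 ≡ 443 (mod 527)
3^64 ≡ 443^2 = 196249 ≡ 205 (mod 527)
3^128 ≡ 205^2 = 42025 ≡ 392 (mod 527)
3^256 ≡ 392^2 = 153664 ≡ 307 (mod 527)
3^512 ≡ 307^2 = 94249 ≡ 443 (mod 527)
526 = 512 + 8 + 4 + 2 in binary powers of 2.
So 3^526 ≡ 443 · 237 · 81 · 9 ≡ 121 (mod 527).
Since 121 ≠ 1, base 3 is a Fermat witness: 527 is composite.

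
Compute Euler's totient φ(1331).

1210

Factor: 1331 = 11^3.
φ(1331) = 11^2·(11−1) = 1210.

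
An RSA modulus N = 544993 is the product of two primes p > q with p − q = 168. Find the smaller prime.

659

Since p = q + 168, we have 544993 = q(q + 168), so q² + 168q − 544993 = 0.
Discriminant: 168² + 4·544993 = 28224 + 2179972 = 2208196; √2208196 = 1486.
q = (−168 + 1486)/2 = 659, and p = q + 168 = 827.
Check: 659 · 827 = 544993.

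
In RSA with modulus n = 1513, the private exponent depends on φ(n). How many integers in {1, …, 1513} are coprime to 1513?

1408

Factor: 1513 = 17 · 89.
φ(1513) = (17−1) · (89−1) = 16 · 88 = 1408.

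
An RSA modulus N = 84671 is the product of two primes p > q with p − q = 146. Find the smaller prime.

227

Since p = q + 146, we have 84671 = q(q + 146), so q² + 146q − 84671 = 0.
Discriminant: 146² + 4·84671 = 21316 + 338684 = 360000; √360000 = 600.
q = (−146 + 600)/2 = 227, and p = q + 146 = 373.
Check: 227 · 373 = 84671.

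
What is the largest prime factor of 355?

71

355 = 5 · 71
71 is prime.
So 355 = 5 · 71; the largest prime factor is 71.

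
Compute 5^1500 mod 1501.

5^1 ≡ 5 (mod 1501)
5^2 ≡ 5^2 = 25 ≡ 25 (mod 1501)
5^4 ≡ 25^2 = 625 ≡ 625 (mod 1501)
5^8 ≡ 625^2 = 390625 ≡ 365 (mod 1501)
5^16 ≡ 365^2 = 133225 ≡ 1137 (mod 1501)
5^32 ≡ 1137^2 = 1292769 ≡ 408 (mod 1501)
5^64 ≡ 408^2 = 166464 ≡ 1354 (mod 1501)
5^128 ≡ 1354^2 = 1833316 ≡ 595 (mod 1501)
5^256 ≡ 595^2 = 354025 ≡ 1290 (mod 1501)
5^512 ≡ 1290^2 = 1664100 ≡ 992 (mod 1501)
5^1024 ≡ 992^2 = 984064 ≡ 909 (mod 1501)
1500 = 1024 + 256 + 128 + 64 + 16 + 8 + 4 in binary powers of 2.
So 5^1500 ≡ 909 · 1290 · 595 · 1354 · 1137 · 365 · 625 ≡ 64 (mod 1501).
Since 64 ≠ 1, base 5 is a Fermat witness: 1501 is composite.

64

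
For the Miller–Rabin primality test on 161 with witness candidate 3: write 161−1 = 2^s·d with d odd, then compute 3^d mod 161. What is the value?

161 − 1 = 160 = 2^5 · 5, so d = 5.
3^1 ≡ 3 (mod 161)
3^2 ≡ 3^2 = 9 ≡ 9 (mod 161)
3^4 ≡ 9^2 = 81 ≡ 81 (mod 161)
5 = 4 + 1 in binary powers of 2.
So 3^5 ≡ 81 · 3 ≡ 82 (mod 161).
Squaring chain: 82 → 123 → 156 → 25 → 142; never reaches −1, so base 3 is a Miller–Rabin witness that 161 is composite.

82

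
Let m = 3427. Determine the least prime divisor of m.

23

3427 is odd.
Digit sum 16, not divisible by 3.
Ends in 7: not divisible by 5.
7: 3427 = 7·489 + 4
11: 3427 = 11·311 + 6
13: 3427 = 13·263 + 8
17: 3427 = 17·201 + 10
19: 3427 = 19·180 + 7
23: 3427 = 23·149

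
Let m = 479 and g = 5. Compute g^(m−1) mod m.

5^1 ≡ 5 (mod 479)
5^2 ≡ 5^2 = 25 ≡ 25 (mod 479)
5^4 ≡ 25^2 = 625 ≡ 146 (mod 479)
5^8 ≡ 146^2 = 21316 ≡ 240 (mod 479)
5^16 ≡ 240^2 = 57600 ≡ 120 (mod 479)
5^32 ≡ 120^2 = 14400 ≡ 30 (mod 479)
5^64 ≡ 30^2 = 900 ≡ 421 (mod 479)
5^128 ≡ 421^2 = 177241 ≡ 11 (mod 479)
5^256 ≡ 11^2 = 121 ≡ 121 (mod 479)
478 = 256 + 128 + 64 + 16 + 8 + 4 + 2 in binary powers of 2.
So 5^478 ≡ 121 · 11 · 421 · 120 · 240 · 146 · 25 ≡ 1 (mod 479).
Since the result is 1, base 5 gives no evidence that 479 is composite.

1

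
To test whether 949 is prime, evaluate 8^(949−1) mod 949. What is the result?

1

8^1 ≡ 8 (mod 949)
8^2 ≡ 8^2 = 64 ≡ 64 (mod 949)
8^4 ≡ 64^2 = 4096 ≡ 300 (mod 949)
8^8 ≡ 300^2 = 90000 ≡ 794 (mod 949)
8^16 ≡ 794^2 = 630436 ≡ 300 (mod 949)
8^32 ≡ 300^2 = 90000 ≡ 794 (mod 949)
8^64 ≡ 794^2 = 630436 ≡ 300 (mod 949)
8^128 ≡ 300^2 = 90000 ≡ 794 (mod 949)
8^256 ≡ 794^2 = 630436 ≡ 300 (mod 949)
8^512 ≡ 300^2 = 90000 ≡ 794 (mod 949)
948 = 512 + 256 + 128 + 32 + 16 + 4 in binary powers of 2.
So 8^948 ≡ 794 · 300 · 794 · 794 · 300 · 300 ≡ 1 (mod 949).
Since the result is 1, base 8 gives no evidence that 949 is composite.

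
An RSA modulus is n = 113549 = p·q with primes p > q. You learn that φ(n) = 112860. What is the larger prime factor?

419

φ(n) = (p−1)(q−1) = n − (p+q) + 1, so p + q = 113549 − 112860 + 1 = 690.
p and q are the roots of t² − 690t + 113549 = 0.
Discriminant: 690² − 4·113549 = 476100 − 454196 = 21904; √21904 = 148.
q = (690 − 148)/2 = 271, p = (690 + 148)/2 = 419.
Check: 271 · 419 = 113549.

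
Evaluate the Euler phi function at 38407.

38016

Factor: 38407 = 193 · 199.
φ(38407) = (193−1) · (199−1) = 192 · 198 = 38016.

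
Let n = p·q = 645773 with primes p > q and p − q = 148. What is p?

Since p = q + 148, we have 645773 = q(q + 148), so q² + 148q − 645773 = 0.
Discriminant: 148² + 4·645773 = 21904 + 2583092 = 2604996; √2604996 = 1614.
q = (−148 + 1614)/2 = 733, and p = q + 148 = 881.
Check: 733 · 881 = 645773.

881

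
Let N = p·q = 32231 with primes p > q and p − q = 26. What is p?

Since p = q + 26, we have 32231 = q(q + 26), so q² + 26q − 32231 = 0.
Discriminant: 26² + 4·32231 = 676 + 128924 = 129600; √129600 = 360.
q = (−26 + 360)/2 = 167, and p = q + 26 = 193.
Check: 167 · 193 = 32231.

193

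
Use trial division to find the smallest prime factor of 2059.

2059 is odd.
Digit sum 16, not divisible by 3.
Ends in 9: not divisible by 5.
7: 2059 = 7·294 + 1
11: 2059 = 11·187 + 2
13: 2059 = 13·158 + 5
17: 2059 = 17·121 + 2
19: 2059 = 19·108 + 7
23: 2059 = 23·89 + 12
29: 2059 = 29·71

29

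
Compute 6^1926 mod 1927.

777

6^1 ≡ 6 (mod 1927)
6^2 ≡ 6^2 = 36 ≡ 36 (mod 1927)
6^4 ≡ 36^2 = 1296 ≡ 1296 (mod 1927)
6^8 ≡ 1296^2 = 1679616 ≡ 1199 (mod 1927)
6^16 ≡ 1199^2 = 1437601 ≡ 59 (mod 1927)
6^32 ≡ 59^2 = 3481 ≡ 1554 (mod 1927)
6^64 ≡ 1554^2 = 2414916 ≡ 385 (mod 1927)
6^128 ≡ 385^2 = 148225 ≡ 1773 (mod 1927)
6^256 ≡ 1773^2 = 3143529 ≡ 592 (mod 1927)
6^512 ≡ 592^2 = 350464 ≡ 1677 (mod 1927)
6^1024 ≡ 1677^2 = 2812329 ≡ 836 (mod 1927)
1926 = 1024 + 512 + 256 + 128 + 4 + 2 in binary powers of 2.
So 6^1926 ≡ 836 · 1677 · 592 · 1773 · 1296 · 36 ≡ 777 (mod 1927).
Since 777 ≠ 1, base 6 is a Fermat witness: 1927 is composite.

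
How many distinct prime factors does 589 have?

589 = 19 · 31
589 = 19 · 31, which has 2 distinct prime factors.

2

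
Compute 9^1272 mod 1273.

710

9^1 ≡ 9 (mod 1273)
9^2 ≡ 9^2 = 81 ≡ 81 (mod 1273)
9^4 ≡ 81^2 = 6561 ≡ 196 (mod 1273)
9^8 ≡ 196^2 = 38416 ≡ 226 (mod 1273)
9^16 ≡ 226^2 = 51076 ≡ 156 (mod 1273)
9^32 ≡ 156^2 = 24336 ≡ 149 (mod 1273)
9^64 ≡ 149^2 = 22201 ≡ 560 (mod 1273)
9^128 ≡ 560^2 = 313600 ≡ 442 (mod 1273)
9^256 ≡ 442^2 = 195364 ≡ 595 (mod 1273)
9^512 ≡ 595^2 = 354025 ≡ 131 (mod 1273)
9^1024 ≡ 131^2 = 17161 ≡ 612 (mod 1273)
1272 = 1024 + 128 + 64 + 32 + 16 + 8 in binary powers of 2.
So 9^1272 ≡ 612 · 442 · 560 · 149 · 156 · 226 ≡ 710 (mod 1273).
Since 710 ≠ 1, base 9 is a Fermat witness: 1273 is composite.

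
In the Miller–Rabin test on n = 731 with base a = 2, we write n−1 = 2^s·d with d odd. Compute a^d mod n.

389

731 − 1 = 730 = 2^1 · 365, so d = 365.
2^1 ≡ 2 (mod 731)
2^2 ≡ 2^2 = 4 ≡ 4 (mod 731)
2^4 ≡ 4^2 = 16 ≡ 16 (mod 731)
2^8 ≡ 16^2 = 256 ≡ 256 (mod 731)
2^16 ≡ 256^2 = 65536 ≡ 477 (mod 731)
2^32 ≡ 477^2 = 227529 ≡ 188 (mod 731)
2^64 ≡ 188^2 = 35344 ≡ 256 (mod 731)
2^128 ≡ 256^2 = 65536 ≡ 477 (mod 731)
2^256 ≡ 477^2 = 227529 ≡ 188 (mod 731)
365 = 256 + 64 + 32 + 8 + 4 + 1 in binary powers of 2.
So 2^365 ≡ 188 · 256 · 188 · 256 · 16 · 2 ≡ 389 (mod 731).
Squaring chain: 389; never reaches −1, so base 2 is a Miller–Rabin witness that 731 is composite.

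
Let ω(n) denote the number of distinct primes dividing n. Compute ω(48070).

48070 = 2 · 24035
24035 = 5 · 4807
4807 = 11 · 437
437 = 19 · 23
48070 = 2 · 5 · 11 · 19 · 23, which has 5 distinct prime factors.

5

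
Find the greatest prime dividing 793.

61

793 = 13 · 61
61 is prime.
So 793 = 13 · 61; the largest prime factor is 61.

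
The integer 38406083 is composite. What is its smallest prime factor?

97

38406083 is odd.
Digit sum 32, not divisible by 3.
Ends in 3: not divisible by 5.
7: 38406083 = 7·5486583 + 2
11: 38406083 = 11·3491462 + 1
13: 38406083 = 13·2954314 + 1
17: 38406083 = 17·2259181 + 6
19: 38406083 = 19·2021372 + 15
23: 38406083 = 23·1669829 + 16
29: 38406083 = 29·1324347 + 20
31: 38406083 = 31·1238905 + 28
37: 38406083 = 37·1038002 + 9
41: 38406083 = 41·936733 + 30
43: 38406083 = 43·893164 + 31
47: 38406083 = 47·817150 + 33
53: 38406083 = 53·724643 + 4
59: 38406083 = 59·650950 + 33
61: 38406083 = 61·629607 + 56
67: 38406083 = 67·573225 + 8
71: 38406083 = 71·540930 + 53
73: 38406083 = 73·526110 + 53
79: 38406083 = 79·486152 + 75
83: 38406083 = 83·462723 + 74
89: 38406083 = 89·431529 + 2
97: 38406083 = 97·395939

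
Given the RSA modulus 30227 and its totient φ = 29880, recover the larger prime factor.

φ(n) = (p−1)(q−1) = n − (p+q) + 1, so p + q = 30227 − 29880 + 1 = 348.
p and q are the roots of t² − 348t + 30227 = 0.
Discriminant: 348² − 4·30227 = 121104 − 120908 = 196; √196 = 14.
q = (348 − 14)/2 = 167, p = (348 + 14)/2 = 181.
Check: 167 · 181 = 30227.

181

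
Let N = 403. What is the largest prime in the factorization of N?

31

403 = 13 · 31
31 is prime.
So 403 = 13 · 31; the largest prime factor is 31.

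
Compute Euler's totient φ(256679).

241696

Factor: 256679 = 29 · 53 · 167.
φ(256679) = (29−1) · (53−1) · (167−1) = 28 · 52 · 166 = 241696.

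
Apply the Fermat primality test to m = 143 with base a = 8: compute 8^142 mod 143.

64

8^1 ≡ 8 (mod 143)
8^2 ≡ 8^2 = 64 ≡ 64 (mod 143)
8^4 ≡ 64^2 = 4096 ≡ 92 (mod 143)
8^8 ≡ 92^2 = 8464 ≡ 27 (mod 143)
8^16 ≡ 27^2 = 729 ≡ 14 (mod 143)
8^32 ≡ 14^2 = 196 ≡ 53 (mod 143)
8^64 ≡ 53^2 = 2809 ≡ 92 (mod 143)
8^128 ≡ 92^2 = 8464 ≡ 27 (mod 143)
142 = 128 + 8 + 4 + 2 in binary powers of 2.
So 8^142 ≡ 27 · 27 · 92 · 64 ≡ 64 (mod 143).
Since 64 ≠ 1, base 8 is a Fermat witness: 143 is composite.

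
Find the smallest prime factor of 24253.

79

24253 is odd.
Digit sum 16, not divisible by 3.
Ends in 3: not divisible by 5.
7: 24253 = 7·3464 + 5
11: 24253 = 11·2204 + 9
13: 24253 = 13·1865 + 8
17: 24253 = 17·1426 + 11
19: 24253 = 19·1276 + 9
23: 24253 = 23·1054 + 11
29: 24253 = 29·836 + 9
31: 24253 = 31·782 + 11
37: 24253 = 37·655 + 18
41: 24253 = 41·591 + 22
43: 24253 = 43·564 + 1
47: 24253 = 47·516 + 1
53: 24253 = 53·457 + 32
59: 24253 = 59·411 + 4
61: 24253 = 61·397 + 36
67: 24253 = 67·361 + 66
71: 24253 = 71·341 + 42
73: 24253 = 73·332 + 17
79: 24253 = 79·307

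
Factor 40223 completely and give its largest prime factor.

40223 = 19 · 2117
2117 = 29 · 73
73 is prime.
So 40223 = 19 · 29 · 73; the largest prime factor is 73.

73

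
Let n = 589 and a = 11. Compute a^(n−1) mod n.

343

11^1 ≡ 11 (mod 589)
11^2 ≡ 11^2 = 121 ≡ 121 (mod 589)
11^4 ≡ 121^2 = 14641 ≡ 505 (mod 589)
11^8 ≡ 505^2 = 255025 ≡ 577 (mod 589)
11^16 ≡ 577^2 = 332929 ≡ 144 (mod 589)
11^32 ≡ 144^2 = 20736 ≡ 121 (mod 589)
11^64 ≡ 121^2 = 14641 ≡ 505 (mod 589)
11^128 ≡ 505^2 = 255025 ≡ 577 (mod 589)
11^256 ≡ 577^2 = 332929 ≡ 144 (mod 589)
11^512 ≡ 144^2 = 20736 ≡ 121 (mod 589)
588 = 512 + 64 + 8 + 4 in binary powers of 2.
So 11^588 ≡ 121 · 505 · 577 · 505 ≡ 343 (mod 589).
Since 343 ≠ 1, base 11 is a Fermat witness: 589 is composite.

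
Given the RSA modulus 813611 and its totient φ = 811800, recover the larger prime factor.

991

φ(n) = (p−1)(q−1) = n − (p+q) + 1, so p + q = 813611 − 811800 + 1 = 1812.
p and q are the roots of t² − 1812t + 813611 = 0.
Discriminant: 1812² − 4·813611 = 3283344 − 3254444 = 28900; √28900 = 170.
q = (1812 − 170)/2 = 821, p = (1812 + 170)/2 = 991.
Check: 821 · 991 = 813611.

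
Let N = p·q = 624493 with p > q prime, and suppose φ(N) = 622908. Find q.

727

φ(n) = (p−1)(q−1) = n − (p+q) + 1, so p + q = 624493 − 622908 + 1 = 1586.
p and q are the roots of t² − 1586t + 624493 = 0.
Discriminant: 1586² − 4·624493 = 2515396 − 2497972 = 17424; √17424 = 132.
q = (1586 − 132)/2 = 727, p = (1586 + 132)/2 = 859.
Check: 727 · 859 = 624493.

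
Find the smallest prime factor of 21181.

59

21181 is odd.
Digit sum 13, not divisible by 3.
Ends in 1: not divisible by 5.
7: 21181 = 7·3025 + 6
11: 21181 = 11·1925 + 6
13: 21181 = 13·1629 + 4
17: 21181 = 17·1245 + 16
19: 21181 = 19·1114 + 15
23: 21181 = 23·920 + 21
29: 21181 = 29·730 + 11
31: 21181 = 31·683 + 8
37: 21181 = 37·572 + 17
41: 21181 = 41·516 + 25
43: 21181 = 43·492 + 25
47: 21181 = 47·450 + 31
53: 21181 = 53·399 + 34
59: 21181 = 59·359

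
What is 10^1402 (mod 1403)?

1361

10^1 ≡ 10 (mod 1403)
10^2 ≡ 10^2 = 100 ≡ 100 (mod 1403)
10^4 ≡ 100^2 = 10000 ≡ 179 (mod 1403)
10^8 ≡ 179^2 = 32041 ≡ 1175 (mod 1403)
10^16 ≡ 1175^2 = 1380625 ≡ 73 (mod 1403)
10^32 ≡ 73^2 = 5329 ≡ 1120 (mod 1403)
10^64 ≡ 1120^2 = 1254400 ≡ 118 (mod 1403)
10^128 ≡ 118^2 = 13924 ≡ 1297 (mod 1403)
10^256 ≡ 1297^2 = 1682209 ≡ 12 (mod 1403)
10^512 ≡ 12^2 = 144 ≡ 144 (mod 1403)
10^1024 ≡ 144^2 = 20736 ≡ 1094 (mod 1403)
1402 = 1024 + 256 + 64 + 32 + 16 + 8 + 2 in binary powers of 2.
So 10^1402 ≡ 1094 · 12 · 118 · 1120 · 73 · 1175 · 100 ≡ 1361 (mod 1403).
Since 1361 ≠ 1, base 10 is a Fermat witness: 1403 is composite.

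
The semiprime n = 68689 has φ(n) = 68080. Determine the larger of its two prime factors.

φ(n) = (p−1)(q−1) = n − (p+q) + 1, so p + q = 68689 − 68080 + 1 = 610.
p and q are the roots of t² − 610t + 68689 = 0.
Discriminant: 610² − 4·68689 = 372100 − 274756 = 97344; √97344 = 312.
q = (610 − 312)/2 = 149, p = (610 + 312)/2 = 461.
Check: 149 · 461 = 68689.

461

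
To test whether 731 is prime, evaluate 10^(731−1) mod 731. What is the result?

10^1 ≡ 10 (mod 731)
10^2 ≡ 10^2 = 100 ≡ 100 (mod 731)
10^4 ≡ 100^2 = 10000 ≡ 497 (mod 731)
10^8 ≡ 497^2 = 247009 ≡ 662 (mod 731)
10^16 ≡ 662^2 = 438244 ≡ 375 (mod 731)
10^32 ≡ 375^2 = 140625 ≡ 273 (mod 731)
10^64 ≡ 273^2 = 74529 ≡ 698 (mod 731)
10^128 ≡ 698^2 = 487204 ≡ 358 (mod 731)
10^256 ≡ 358^2 = 128164 ≡ 239 (mod 731)
10^512 ≡ 239^2 = 57121 ≡ 103 (mod 731)
730 = 512 + 128 + 64 + 16 + 8 + 2 in binary powers of 2.
So 10^730 ≡ 103 · 358 · 698 · 375 · 662 · 100 ≡ 461 (mod 731).
Since 461 ≠ 1, base 10 is a Fermat witness: 731 is composite.

461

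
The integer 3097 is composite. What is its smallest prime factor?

19

3097 is odd.
Digit sum 19, not divisible by 3.
Ends in 7: not divisible by 5.
7: 3097 = 7·442 + 3
11: 3097 = 11·281 + 6
13: 3097 = 13·238 + 3
17: 3097 = 17·182 + 3
19: 3097 = 19·163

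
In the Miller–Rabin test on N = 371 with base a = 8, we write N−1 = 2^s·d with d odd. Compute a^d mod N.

71

371 − 1 = 370 = 2^1 · 185, so d = 185.
8^1 ≡ 8 (mod 371)
8^2 ≡ 8^2 = 64 ≡ 64 (mod 371)
8^4 ≡ 64^2 = 4096 ≡ 15 (mod 371)
8^8 ≡ 15^2 = 225 ≡ 225 (mod 371)
8^16 ≡ 225^2 = 50625 ≡ 169 (mod 371)
8^32 ≡ 169^2 = 28561 ≡ 365 (mod 371)
8^64 ≡ 365^2 = 133225 ≡ 36 (mod 371)
8^128 ≡ 36^2 = 1296 ≡ 183 (mod 371)
185 = 128 + 32 + 16 + 8 + 1 in binary powers of 2.
So 8^185 ≡ 183 · 365 · 169 · 225 · 8 ≡ 71 (mod 371).
Squaring chain: 71; never reaches −1, so base 8 is a Miller–Rabin witness that 371 is composite.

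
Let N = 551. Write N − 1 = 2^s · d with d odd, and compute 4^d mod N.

551 − 1 = 550 = 2^1 · 275, so d = 275.
4^1 ≡ 4 (mod 551)
4^2 ≡ 4^2 = 16 ≡ 16 (mod 551)
4^4 ≡ 16^2 = 256 ≡ 256 (mod 551)
4^8 ≡ 256^2 = 65536 ≡ 518 (mod 551)
4^16 ≡ 518^2 = 268324 ≡ 538 (mod 551)
4^32 ≡ 538^2 = 289444 ≡ 169 (mod 551)
4^64 ≡ 169^2 = 28561 ≡ 460 (mod 551)
4^128 ≡ 460^2 = 211600 ≡ 16 (mod 551)
4^256 ≡ 16^2 = 256 ≡ 256 (mod 551)
275 = 256 + 16 + 2 + 1 in binary powers of 2.
So 4^275 ≡ 256 · 538 · 16 · 4 ≡ 245 (mod 551).
Squaring chain: 245; never reaches −1, so base 4 is a Miller–Rabin witness that 551 is composite.

245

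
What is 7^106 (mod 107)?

1

7^1 ≡ 7 (mod 107)
7^2 ≡ 7^2 = 49 ≡ 49 (mod 107)
7^4 ≡ 49^2 = 2401 ≡ 47 (mod 107)
7^8 ≡ 47^2 = 2209 ≡ 69 (mod 107)
7^16 ≡ 69^2 = 4761 ≡ 53 (mod 107)
7^32 ≡ 53^2 = 2809 ≡ 27 (mod 107)
7^64 ≡ 27^2 = 729 ≡ 87 (mod 107)
106 = 64 + 32 + 8 + 2 in binary powers of 2.
So 7^106 ≡ 87 · 27 · 69 · 49 ≡ 1 (mod 107).
Since the result is 1, base 7 gives no evidence that 107 is composite.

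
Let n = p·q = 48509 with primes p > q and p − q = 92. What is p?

271

Since p = q + 92, we have 48509 = q(q + 92), so q² + 92q − 48509 = 0.
Discriminant: 92² + 4·48509 = 8464 + 194036 = 202500; √202500 = 450.
q = (−92 + 450)/2 = 179, and p = q + 92 = 271.
Check: 179 · 271 = 48509.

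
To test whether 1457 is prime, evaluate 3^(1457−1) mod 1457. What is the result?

3^1 ≡ 3 (mod 1457)
3^2 ≡ 3^2 = 9 ≡ 9 (mod 1457)
3^4 ≡ 9^2 = 81 ≡ 81 (mod 1457)
3^8 ≡ 81^2 = 6561 ≡ 733 (mod 1457)
3^16 ≡ 733^2 = 537289 ≡ 1113 (mod 1457)
3^32 ≡ 1113^2 = 1238769 ≡ 319 (mod 1457)
3^64 ≡ 319^2 = 101761 ≡ 1228 (mod 1457)
3^128 ≡ 1228^2 = 1507984 ≡ 1446 (mod 1457)
3^256 ≡ 1446^2 = 2090916 ≡ 121 (mod 1457)
3^512 ≡ 121^2 = 14641 ≡ 71 (mod 1457)
3^1024 ≡ 71^2 = 5041 ≡ 670 (mod 1457)
1456 = 1024 + 256 + 128 + 32 + 16 in binary powers of 2.
So 3^1456 ≡ 670 · 121 · 1446 · 319 · 1113 ≡ 307 (mod 1457).
Since 307 ≠ 1, base 3 is a Fermat witness: 1457 is composite.

307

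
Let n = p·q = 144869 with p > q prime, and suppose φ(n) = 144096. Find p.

φ(n) = (p−1)(q−1) = n − (p+q) + 1, so p + q = 144869 − 144096 + 1 = 774.
p and q are the roots of t² − 774t + 144869 = 0.
Discriminant: 774² − 4·144869 = 599076 − 579476 = 19600; √19600 = 140.
q = (774 − 140)/2 = 317, p = (774 + 140)/2 = 457.
Check: 317 · 457 = 144869.

457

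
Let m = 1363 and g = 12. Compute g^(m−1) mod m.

202

12^1 ≡ 12 (mod 1363)
12^2 ≡ 12^2 = 144 ≡ 144 (mod 1363)
12^4 ≡ 144^2 = 20736 ≡ 291 (mod 1363)
12^8 ≡ 291^2 = 84681 ≡ 175 (mod 1363)
12^16 ≡ 175^2 = 30625 ≡ 639 (mod 1363)
12^32 ≡ 639^2 = 408321 ≡ 784 (mod 1363)
12^64 ≡ 784^2 = 614656 ≡ 1306 (mod 1363)
12^128 ≡ 1306^2 = 1705636 ≡ 523 (mod 1363)
12^256 ≡ 523^2 = 273529 ≡ 929 (mod 1363)
12^512 ≡ 929^2 = 863041 ≡ 262 (mod 1363)
12^1024 ≡ 262^2 = 68644 ≡ 494 (mod 1363)
1362 = 1024 + 256 + 64 + 16 + 2 in binary powers of 2.
So 12^1362 ≡ 494 · 929 · 1306 · 639 · 144 ≡ 202 (mod 1363).
Since 202 ≠ 1, base 12 is a Fermat witness: 1363 is composite.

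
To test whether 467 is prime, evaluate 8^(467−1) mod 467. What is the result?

8^1 ≡ 8 (mod 467)
8^2 ≡ 8^2 = 64 ≡ 64 (mod 467)
8^4 ≡ 64^2 = 4096 ≡ 360 (mod 467)
8^8 ≡ 360^2 = 129600 ≡ 241 (mod 467)
8^16 ≡ 241^2 = 58081 ≡ 173 (mod 467)
8^32 ≡ 173^2 = 29929 ≡ 41 (mod 467)
8^64 ≡ 41^2 = 1681 ≡ 280 (mod 467)
8^128 ≡ 280^2 = 78400 ≡ 411 (mod 467)
8^256 ≡ 411^2 = 168921 ≡ 334 (mod 467)
466 = 256 + 128 + 64 + 16 + 2 in binary powers of 2.
So 8^466 ≡ 334 · 411 · 280 · 173 · 64 ≡ 1 (mod 467).
Since the result is 1, base 8 gives no evidence that 467 is composite.

1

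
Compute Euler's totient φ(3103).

2968

Factor: 3103 = 29 · 107.
φ(3103) = (29−1) · (107−1) = 28 · 106 = 2968.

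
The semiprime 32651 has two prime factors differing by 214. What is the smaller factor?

103

Since p = q + 214, we have 32651 = q(q + 214), so q² + 214q − 32651 = 0.
Discriminant: 214² + 4·32651 = 45796 + 130604 = 176400; √176400 = 420.
q = (−214 + 420)/2 = 103, and p = q + 214 = 317.
Check: 103 · 317 = 32651.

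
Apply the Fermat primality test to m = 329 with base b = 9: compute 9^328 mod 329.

247

9^1 ≡ 9 (mod 329)
9^2 ≡ 9^2 = 81 ≡ 81 (mod 329)
9^4 ≡ 81^2 = 6561 ≡ 310 (mod 329)
9^8 ≡ 310^2 = 96100 ≡ 32 (mod 329)
9^16 ≡ 32^2 = 1024 ≡ 37 (mod 329)
9^32 ≡ 37^2 = 1369 ≡ 53 (mod 329)
9^64 ≡ 53^2 = 2809 ≡ 177 (mod 329)
9^128 ≡ 177^2 = 31329 ≡ 74 (mod 329)
9^256 ≡ 74^2 = 5476 ≡ 212 (mod 329)
328 = 256 + 64 + 8 in binary powers of 2.
So 9^328 ≡ 212 · 177 · 32 ≡ 247 (mod 329).
Since 247 ≠ 1, base 9 is a Fermat witness: 329 is composite.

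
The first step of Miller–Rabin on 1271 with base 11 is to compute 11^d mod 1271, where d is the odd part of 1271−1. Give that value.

1271 − 1 = 1270 = 2^1 · 635, so d = 635.
11^1 ≡ 11 (mod 1271)
11^2 ≡ 11^2 = 121 ≡ 121 (mod 1271)
11^4 ≡ 121^2 = 14641 ≡ 660 (mod 1271)
11^8 ≡ 660^2 = 435600 ≡ 918 (mod 1271)
11^16 ≡ 918^2 = 842724 ≡ 51 (mod 1271)
11^32 ≡ 51^2 = 2601 ≡ 59 (mod 1271)
11^64 ≡ 59^2 = 3481 ≡ 939 (mod 1271)
11^128 ≡ 939^2 = 881721 ≡ 918 (mod 1271)
11^256 ≡ 918^2 = 842724 ≡ 51 (mod 1271)
11^512 ≡ 51^2 = 2601 ≡ 59 (mod 1271)
635 = 512 + 64 + 32 + 16 + 8 + 2 + 1 in binary powers of 2.
So 11^635 ≡ 59 · 939 · 59 · 51 · 918 · 121 · 11 ≡ 998 (mod 1271).
Squaring chain: 998; never reaches −1, so base 11 is a Miller–Rabin witness that 1271 is composite.

998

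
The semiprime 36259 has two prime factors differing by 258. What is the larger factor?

Since p = q + 258, we have 36259 = q(q + 258), so q² + 258q − 36259 = 0.
Discriminant: 258² + 4·36259 = 66564 + 145036 = 211600; √211600 = 460.
q = (−258 + 460)/2 = 101, and p = q + 258 = 359.
Check: 101 · 359 = 36259.

359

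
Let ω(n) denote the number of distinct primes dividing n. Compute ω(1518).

4

1518 = 2 · 759
759 = 3 · 253
253 = 11 · 23
1518 = 2 · 3 · 11 · 23, which has 4 distinct prime factors.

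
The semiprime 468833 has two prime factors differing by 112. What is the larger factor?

743

Since p = q + 112, we have 468833 = q(q + 112), so q² + 112q − 468833 = 0.
Discriminant: 112² + 4·468833 = 12544 + 1875332 = 1887876; √1887876 = 1374.
q = (−112 + 1374)/2 = 631, and p = q + 112 = 743.
Check: 631 · 743 = 468833.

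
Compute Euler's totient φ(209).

180

Factor: 209 = 11 · 19.
φ(209) = (11−1) · (19−1) = 10 · 18 = 180.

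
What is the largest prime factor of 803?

73

803 = 11 · 73
73 is prime.
So 803 = 11 · 73; the largest prime factor is 73.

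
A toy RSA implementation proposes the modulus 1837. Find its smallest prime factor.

1837 is odd.
Digit sum 19, not divisible by 3.
Ends in 7: not divisible by 5.
7: 1837 = 7·262 + 3
11: 1837 = 11·167

11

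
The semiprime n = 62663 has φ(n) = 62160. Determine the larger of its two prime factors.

281

φ(n) = (p−1)(q−1) = n − (p+q) + 1, so p + q = 62663 − 62160 + 1 = 504.
p and q are the roots of t² − 504t + 62663 = 0.
Discriminant: 504² − 4·62663 = 254016 − 250652 = 3364; √3364 = 58.
q = (504 − 58)/2 = 223, p = (504 + 58)/2 = 281.
Check: 223 · 281 = 62663.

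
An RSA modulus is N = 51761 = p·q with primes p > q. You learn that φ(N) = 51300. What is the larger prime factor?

φ(n) = (p−1)(q−1) = n − (p+q) + 1, so p + q = 51761 − 51300 + 1 = 462.
p and q are the roots of t² − 462t + 51761 = 0.
Discriminant: 462² − 4·51761 = 213444 − 207044 = 6400; √6400 = 80.
q = (462 − 80)/2 = 191, p = (462 + 80)/2 = 271.
Check: 191 · 271 = 51761.

271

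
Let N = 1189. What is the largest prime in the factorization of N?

1189 = 29 · 41
41 is prime.
So 1189 = 29 · 41; the largest prime factor is 41.

41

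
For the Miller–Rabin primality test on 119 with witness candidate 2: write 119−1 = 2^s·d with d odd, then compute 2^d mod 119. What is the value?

25

119 − 1 = 118 = 2^1 · 59, so d = 59.
2^1 ≡ 2 (mod 119)
2^2 ≡ 2^2 = 4 ≡ 4 (mod 119)
2^4 ≡ 4^2 = 16 ≡ 16 (mod 119)
2^8 ≡ 16^2 = 256 ≡ 18 (mod 119)
2^16 ≡ 18^2 = 324 ≡ 86 (mod 119)
2^32 ≡ 86^2 = 7396 ≡ 18 (mod 119)
59 = 32 + 16 + 8 + 2 + 1 in binary powers of 2.
So 2^59 ≡ 18 · 86 · 18 · 4 · 2 ≡ 25 (mod 119).
Squaring chain: 25; never reaches −1, so base 2 is a Miller–Rabin witness that 119 is composite.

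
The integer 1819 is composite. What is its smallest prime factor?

17

1819 is odd.
Digit sum 19, not divisible by 3.
Ends in 9: not divisible by 5.
7: 1819 = 7·259 + 6
11: 1819 = 11·165 + 4
13: 1819 = 13·139 + 12
17: 1819 = 17·107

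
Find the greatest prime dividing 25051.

47

25051 = 13 · 1927
1927 = 41 · 47
47 is prime.
So 25051 = 13 · 41 · 47; the largest prime factor is 47.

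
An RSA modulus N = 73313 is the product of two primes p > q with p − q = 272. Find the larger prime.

439

Since p = q + 272, we have 73313 = q(q + 272), so q² + 272q − 73313 = 0.
Discriminant: 272² + 4·73313 = 73984 + 293252 = 367236; √367236 = 606.
q = (−272 + 606)/2 = 167, and p = q + 272 = 439.
Check: 167 · 439 = 73313.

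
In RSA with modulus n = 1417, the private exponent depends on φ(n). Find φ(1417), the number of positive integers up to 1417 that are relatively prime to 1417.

Factor: 1417 = 13 · 109.
φ(1417) = (13−1) · (109−1) = 12 · 108 = 1296.

1296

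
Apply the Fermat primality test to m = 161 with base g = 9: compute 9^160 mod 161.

9^1 ≡ 9 (mod 161)
9^2 ≡ 9^2 = 81 ≡ 81 (mod 161)
9^4 ≡ 81^2 = 6561 ≡ 121 (mod 161)
9^8 ≡ 121^2 = 14641 ≡ 151 (mod 161)
9^16 ≡ 151^2 = 22801 ≡ 100 (mod 161)
9^32 ≡ 100^2 = 10000 ≡ 18 (mod 161)
9^64 ≡ 18^2 = 324 ≡ 2 (mod 161)
9^128 ≡ 2^2 = 4 ≡ 4 (mod 161)
160 = 128 + 32 in binary powers of 2.
So 9^160 ≡ 4 · 18 ≡ 72 (mod 161).
Since 72 ≠ 1, base 9 is a Fermat witness: 161 is composite.

72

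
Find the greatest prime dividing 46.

23

46 = 2 · 23
23 is prime.
So 46 = 2 · 23; the largest prime factor is 23.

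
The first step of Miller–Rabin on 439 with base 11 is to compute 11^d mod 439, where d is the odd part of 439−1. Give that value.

439 − 1 = 438 = 2^1 · 219, so d = 219.
11^1 ≡ 11 (mod 439)
11^2 ≡ 11^2 = 121 ≡ 121 (mod 439)
11^4 ≡ 121^2 = 14641 ≡ 154 (mod 439)
11^8 ≡ 154^2 = 23716 ≡ 10 (mod 439)
11^16 ≡ 10^2 = 100 ≡ 100 (mod 439)
11^32 ≡ 100^2 = 10000 ≡ 342 (mod 439)
11^64 ≡ 342^2 = 116964 ≡ 190 (mod 439)
11^128 ≡ 190^2 = 36100 ≡ 102 (mod 439)
219 = 128 + 64 + 16 + 8 + 2 + 1 in binary powers of 2.
So 11^219 ≡ 102 · 190 · 100 · 10 · 121 · 11 ≡ 1 (mod 439).
Since 11^d ≡ 1 (mod 439), base 11 does not prove 439 composite.

1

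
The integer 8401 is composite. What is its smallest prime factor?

8401 is odd.
Digit sum 13, not divisible by 3.
Ends in 1: not divisible by 5.
7: 8401 = 7·1200 + 1
11: 8401 = 11·763 + 8
13: 8401 = 13·646 + 3
17: 8401 = 17·494 + 3
19: 8401 = 19·442 + 3
23: 8401 = 23·365 + 6
29: 8401 = 29·289 + 20
31: 8401 = 31·271

31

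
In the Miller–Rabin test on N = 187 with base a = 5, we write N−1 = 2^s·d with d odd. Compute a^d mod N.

187 − 1 = 186 = 2^1 · 93, so d = 93.
5^1 ≡ 5 (mod 187)
5^2 ≡ 5^2 = 25 ≡ 25 (mod 187)
5^4 ≡ 25^2 = 625 ≡ 64 (mod 187)
5^8 ≡ 64^2 = 4096 ≡ 169 (mod 187)
5^16 ≡ 169^2 = 28561 ≡ 137 (mod 187)
5^32 ≡ 137^2 = 18769 ≡ 69 (mod 187)
5^64 ≡ 69^2 = 4761 ≡ 86 (mod 187)
93 = 64 + 16 + 8 + 4 + 1 in binary powers of 2.
So 5^93 ≡ 86 · 137 · 169 · 64 · 5 ≡ 37 (mod 187).
Squaring chain: 37; never reaches −1, so base 5 is a Miller–Rabin witness that 187 is composite.

37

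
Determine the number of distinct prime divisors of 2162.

3

2162 = 2 · 1081
1081 = 23 · 47
2162 = 2 · 23 · 47, which has 3 distinct prime factors.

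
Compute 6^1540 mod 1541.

1243

6^1 ≡ 6 (mod 1541)
6^2 ≡ 6^2 = 36 ≡ 36 (mod 1541)
6^4 ≡ 36^2 = 1296 ≡ 1296 (mod 1541)
6^8 ≡ 1296^2 = 1679616 ≡ 1467 (mod 1541)
6^16 ≡ 1467^2 = 2152089 ≡ 853 (mod 1541)
6^32 ≡ 853^2 = 727609 ≡ 257 (mod 1541)
6^64 ≡ 257^2 = 66049 ≡ 1327 (mod 1541)
6^128 ≡ 1327^2 = 1760929 ≡ 1107 (mod 1541)
6^256 ≡ 1107^2 = 1225449 ≡ 354 (mod 1541)
6^512 ≡ 354^2 = 125316 ≡ 495 (mod 1541)
6^1024 ≡ 495^2 = 245025 ≡ 6 (mod 1541)
1540 = 1024 + 512 + 4 in binary powers of 2.
So 6^1540 ≡ 6 · 495 · 1296 ≡ 1243 (mod 1541).
Since 1243 ≠ 1, base 6 is a Fermat witness: 1541 is composite.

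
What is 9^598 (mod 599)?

9^1 ≡ 9 (mod 599)
9^2 ≡ 9^2 = 81 ≡ 81 (mod 599)
9^4 ≡ 81^2 = 6561 ≡ 571 (mod 599)
9^8 ≡ 571^2 = 326041 ≡ 185 (mod 599)
9^16 ≡ 185^2 = 34225 ≡ 82 (mod 599)
9^32 ≡ 82^2 = 6724 ≡ 135 (mod 599)
9^64 ≡ 135^2 = 18225 ≡ 255 (mod 599)
9^128 ≡ 255^2 = 65025 ≡ 333 (mod 599)
9^256 ≡ 333^2 = 110889 ≡ 74 (mod 599)
9^512 ≡ 74^2 = 5476 ≡ 85 (mod 599)
598 = 512 + 64 + 16 + 4 + 2 in binary powers of 2.
So 9^598 ≡ 85 · 255 · 82 · 571 · 81 ≡ 1 (mod 599).
Since the result is 1, base 9 gives no evidence that 599 is composite.

1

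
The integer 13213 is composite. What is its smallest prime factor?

73

13213 is odd.
Digit sum 10, not divisible by 3.
Ends in 3: not divisible by 5.
7: 13213 = 7·1887 + 4
11: 13213 = 11·1201 + 2
13: 13213 = 13·1016 + 5
17: 13213 = 17·777 + 4
19: 13213 = 19·695 + 8
23: 13213 = 23·574 + 11
29: 13213 = 29·455 + 18
31: 13213 = 31·426 + 7
37: 13213 = 37·357 + 4
41: 13213 = 41·322 + 11
43: 13213 = 43·307 + 12
47: 13213 = 47·281 + 6
53: 13213 = 53·249 + 16
59: 13213 = 59·223 + 56
61: 13213 = 61·216 + 37
67: 13213 = 67·197 + 14
71: 13213 = 71·186 + 7
73: 13213 = 73·181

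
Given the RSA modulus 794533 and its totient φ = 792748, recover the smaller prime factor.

839

φ(n) = (p−1)(q−1) = n − (p+q) + 1, so p + q = 794533 − 792748 + 1 = 1786.
p and q are the roots of t² − 1786t + 794533 = 0.
Discriminant: 1786² − 4·794533 = 3189796 − 3178132 = 11664; √11664 = 108.
q = (1786 − 108)/2 = 839, p = (1786 + 108)/2 = 947.
Check: 839 · 947 = 794533.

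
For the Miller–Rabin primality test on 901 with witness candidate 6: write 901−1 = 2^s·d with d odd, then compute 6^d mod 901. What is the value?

901 − 1 = 900 = 2^2 · 225, so d = 225.
6^1 ≡ 6 (mod 901)
6^2 ≡ 6^2 = 36 ≡ 36 (mod 901)
6^4 ≡ 36^2 = 1296 ≡ 395 (mod 901)
6^8 ≡ 395^2 = 156025 ≡ 152 (mod 901)
6^16 ≡ 152^2 = 23104 ≡ 579 (mod 901)
6^32 ≡ 579^2 = 335241 ≡ 69 (mod 901)
6^64 ≡ 69^2 = 4761 ≡ 256 (mod 901)
6^128 ≡ 256^2 = 65536 ≡ 664 (mod 901)
225 = 128 + 64 + 32 + 1 in binary powers of 2.
So 6^225 ≡ 664 · 256 · 69 · 6 ≡ 771 (mod 901).
Squaring chain: 771 → 682; never reaches −1, so base 6 is a Miller–Rabin witness that 901 is composite.

771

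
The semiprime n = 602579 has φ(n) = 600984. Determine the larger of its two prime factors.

φ(n) = (p−1)(q−1) = n − (p+q) + 1, so p + q = 602579 − 600984 + 1 = 1596.
p and q are the roots of t² − 1596t + 602579 = 0.
Discriminant: 1596² − 4·602579 = 2547216 − 2410316 = 136900; √136900 = 370.
q = (1596 − 370)/2 = 613, p = (1596 + 370)/2 = 983.
Check: 613 · 983 = 602579.

983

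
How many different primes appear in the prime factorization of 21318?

21318 = 2 · 10659
10659 = 3 · 3553
3553 = 11 · 323
323 = 17 · 19
21318 = 2 · 3 · 11 · 17 · 19, which has 5 distinct prime factors.

5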